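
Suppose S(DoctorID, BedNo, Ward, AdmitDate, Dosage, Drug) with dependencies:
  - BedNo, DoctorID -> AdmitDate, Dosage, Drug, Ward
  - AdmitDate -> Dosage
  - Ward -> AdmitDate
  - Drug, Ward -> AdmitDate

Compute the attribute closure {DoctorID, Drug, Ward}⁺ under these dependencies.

Start with {DoctorID, Drug, Ward}.
Ward -> AdmitDate applies; add {AdmitDate} → now {AdmitDate, DoctorID, Drug, Ward}.
AdmitDate -> Dosage applies; add {Dosage} → now {AdmitDate, DoctorID, Dosage, Drug, Ward}.
No further FD applies.

{AdmitDate, DoctorID, Dosage, Drug, Ward}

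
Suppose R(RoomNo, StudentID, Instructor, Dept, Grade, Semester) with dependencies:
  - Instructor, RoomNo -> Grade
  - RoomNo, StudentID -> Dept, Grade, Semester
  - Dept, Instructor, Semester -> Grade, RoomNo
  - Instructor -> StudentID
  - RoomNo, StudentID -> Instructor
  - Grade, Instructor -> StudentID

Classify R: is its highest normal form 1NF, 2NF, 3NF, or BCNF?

Candidate keys: {Dept, Instructor, Semester}, {Instructor, RoomNo}, {RoomNo, StudentID}. Prime attributes: {Dept, Instructor, RoomNo, Semester, StudentID}.
For Instructor -> StudentID we have {Instructor}⁺ = {Instructor, StudentID}; {Instructor} is not a superkey, so BCNF fails.
Its right-hand attributes {StudentID} are all prime, as are those of every other non-superkey FD — the relation is in 3NF.

3NF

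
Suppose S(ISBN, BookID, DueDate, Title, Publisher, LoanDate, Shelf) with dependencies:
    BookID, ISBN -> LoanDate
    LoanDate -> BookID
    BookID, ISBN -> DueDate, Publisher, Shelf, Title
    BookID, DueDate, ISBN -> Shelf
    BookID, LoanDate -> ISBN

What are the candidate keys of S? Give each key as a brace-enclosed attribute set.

{BookID, ISBN}, {LoanDate}

{LoanDate}⁺ = {BookID, DueDate, ISBN, LoanDate, Publisher, Shelf, Title} — all of the relation — so {LoanDate} is a candidate key.
{BookID, ISBN}⁺ = {BookID, DueDate, ISBN, LoanDate, Publisher, Shelf, Title} — all of the relation — so {BookID, ISBN} is a candidate key.
No proper subset of any of these is a key, and no other minimal superkey exists.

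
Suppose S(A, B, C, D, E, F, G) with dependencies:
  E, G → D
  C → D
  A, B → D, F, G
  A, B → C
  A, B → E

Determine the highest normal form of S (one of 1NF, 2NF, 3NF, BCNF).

Candidate key: {A, B}. Prime attributes: {A, B}.
E, G → D breaks BCNF: {E, G}⁺ = {D, E, G}, so {E, G} is not a superkey.
E, G → D determines the non-prime attribute {D} from a non-superkey — 3NF is violated.
No non-prime attribute depends on a proper subset of any candidate key, so 2NF holds.

2NF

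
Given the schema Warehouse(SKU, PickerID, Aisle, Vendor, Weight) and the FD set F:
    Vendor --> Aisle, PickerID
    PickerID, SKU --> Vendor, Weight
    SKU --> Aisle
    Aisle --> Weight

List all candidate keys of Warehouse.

No FD produces {SKU}, so it must be in every candidate key.
Closure of {PickerID, SKU} is {Aisle, PickerID, SKU, Vendor, Weight}, the whole schema; {PickerID, SKU} is a candidate key.
Closure of {SKU, Vendor} is {Aisle, PickerID, SKU, Vendor, Weight}, the whole schema; {SKU, Vendor} is a candidate key.
These are minimal and exhaustive — every other superkey contains one of them.

{PickerID, SKU}, {SKU, Vendor}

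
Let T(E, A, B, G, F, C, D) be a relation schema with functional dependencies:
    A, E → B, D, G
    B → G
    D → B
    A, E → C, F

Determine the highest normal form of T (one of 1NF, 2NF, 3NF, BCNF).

2NF

Candidate key: {A, E}. Prime attributes: {A, E}.
For B → G we have {B}⁺ = {B, G}; {B} is not a superkey, so BCNF fails.
B → G determines the non-prime attribute {G} from a non-superkey — 3NF is violated.
Checking every proper subset of each key, none determines a non-prime attribute — 2NF is satisfied.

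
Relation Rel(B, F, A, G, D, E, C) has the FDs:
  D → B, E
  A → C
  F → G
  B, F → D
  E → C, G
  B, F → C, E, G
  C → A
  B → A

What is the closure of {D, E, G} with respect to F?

{A, B, C, D, E, G}

Start with {D, E, G}.
D → B, E applies; add {B} → now {B, D, E, G}.
E → C, G applies; add {C} → now {B, C, D, E, G}.
C → A applies; add {A} → now {A, B, C, D, E, G}.
No further FD applies.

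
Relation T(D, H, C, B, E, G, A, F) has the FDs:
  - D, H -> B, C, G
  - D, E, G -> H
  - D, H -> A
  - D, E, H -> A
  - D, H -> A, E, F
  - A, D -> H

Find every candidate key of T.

No FD produces {D}, so it must be in every candidate key.
{A, D}⁺ = {A, B, C, D, E, F, G, H} — all of the relation — so {A, D} is a candidate key.
{D, H}⁺ = {A, B, C, D, E, F, G, H} — all of the relation — so {D, H} is a candidate key.
{D, E, G}⁺ = {A, B, C, D, E, F, G, H} — all of the relation — so {D, E, G} is a candidate key.
No proper subset of any of these is a key, and no other minimal superkey exists.

{A, D}, {D, E, G}, {D, H}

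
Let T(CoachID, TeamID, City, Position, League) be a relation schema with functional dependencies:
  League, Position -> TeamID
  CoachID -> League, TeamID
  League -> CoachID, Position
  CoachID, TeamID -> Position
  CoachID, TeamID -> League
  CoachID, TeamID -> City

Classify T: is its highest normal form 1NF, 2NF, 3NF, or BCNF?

Candidate keys: {CoachID}, {League}. Prime attributes: {CoachID, League}.
Every FD has a superkey on the left, so the relation is in BCNF.

BCNF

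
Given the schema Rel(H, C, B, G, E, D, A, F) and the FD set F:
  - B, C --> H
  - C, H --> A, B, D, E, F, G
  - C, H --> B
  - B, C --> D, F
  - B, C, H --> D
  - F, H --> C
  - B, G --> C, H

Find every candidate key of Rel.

{B, C}, {B, G}, {C, H}, {F, H}

{B, C}⁺ = {A, B, C, D, E, F, G, H} — all of the relation — so {B, C} is a candidate key.
{B, G}⁺ = {A, B, C, D, E, F, G, H} — all of the relation — so {B, G} is a candidate key.
{C, H}⁺ = {A, B, C, D, E, F, G, H} — all of the relation — so {C, H} is a candidate key.
{F, H}⁺ = {A, B, C, D, E, F, G, H} — all of the relation — so {F, H} is a candidate key.
No proper subset of any of these is a key, and no other minimal superkey exists.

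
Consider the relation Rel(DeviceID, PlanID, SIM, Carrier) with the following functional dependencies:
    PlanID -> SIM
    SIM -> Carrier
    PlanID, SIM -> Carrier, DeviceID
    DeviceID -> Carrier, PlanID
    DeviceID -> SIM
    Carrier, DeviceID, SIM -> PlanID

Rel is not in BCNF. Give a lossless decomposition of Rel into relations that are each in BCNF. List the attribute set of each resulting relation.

{Carrier, SIM}; {DeviceID, PlanID, SIM}

Candidate keys of the original relation: {DeviceID}, {PlanID}.
Within {Carrier, DeviceID, PlanID, SIM}: {SIM}⁺ ∩ {Carrier, DeviceID, PlanID, SIM} = {Carrier, SIM}, not the whole set, so SIM -> Carrier violates BCNF; decompose into {Carrier, SIM} and {DeviceID, PlanID, SIM}.
{Carrier, SIM}: every determinant is a superkey — BCNF.
{DeviceID, PlanID, SIM}: every determinant is a superkey — BCNF.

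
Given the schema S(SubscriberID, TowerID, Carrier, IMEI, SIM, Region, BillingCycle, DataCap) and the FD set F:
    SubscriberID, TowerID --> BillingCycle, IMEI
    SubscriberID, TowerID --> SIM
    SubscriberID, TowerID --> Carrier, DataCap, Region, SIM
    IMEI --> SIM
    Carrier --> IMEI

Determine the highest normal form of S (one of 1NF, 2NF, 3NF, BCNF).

Candidate key: {SubscriberID, TowerID}. Prime attributes: {SubscriberID, TowerID}.
IMEI --> SIM: {IMEI}⁺ = {IMEI, SIM}, which is not all of the attributes, so the left side is not a superkey — BCNF is violated.
Because {SIM} is non-prime and the left side of IMEI --> SIM is not a superkey, the relation is not in 3NF.
Checking every proper subset of each key, none determines a non-prime attribute — 2NF is satisfied.

2NF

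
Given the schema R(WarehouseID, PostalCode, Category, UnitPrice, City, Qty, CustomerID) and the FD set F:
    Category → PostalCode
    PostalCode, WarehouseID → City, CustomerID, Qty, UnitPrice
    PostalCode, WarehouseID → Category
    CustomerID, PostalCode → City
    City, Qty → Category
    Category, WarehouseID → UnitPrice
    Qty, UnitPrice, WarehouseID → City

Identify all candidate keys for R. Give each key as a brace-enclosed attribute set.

Attributes never on any right-hand side: {WarehouseID} — every candidate key must contain it.
{Category, WarehouseID}⁺ = {Category, City, CustomerID, PostalCode, Qty, UnitPrice, WarehouseID}, which is every attribute, so {Category, WarehouseID} is a candidate key.
{PostalCode, WarehouseID}⁺ = {Category, City, CustomerID, PostalCode, Qty, UnitPrice, WarehouseID}, which is every attribute, so {PostalCode, WarehouseID} is a candidate key.
{City, Qty, WarehouseID}⁺ = {Category, City, CustomerID, PostalCode, Qty, UnitPrice, WarehouseID}, which is every attribute, so {City, Qty, WarehouseID} is a candidate key.
{Qty, UnitPrice, WarehouseID}⁺ = {Category, City, CustomerID, PostalCode, Qty, UnitPrice, WarehouseID}, which is every attribute, so {Qty, UnitPrice, WarehouseID} is a candidate key.
Any other superkey properly contains one of these, so there are no further candidate keys.

{Category, WarehouseID}, {City, Qty, WarehouseID}, {PostalCode, WarehouseID}, {Qty, UnitPrice, WarehouseID}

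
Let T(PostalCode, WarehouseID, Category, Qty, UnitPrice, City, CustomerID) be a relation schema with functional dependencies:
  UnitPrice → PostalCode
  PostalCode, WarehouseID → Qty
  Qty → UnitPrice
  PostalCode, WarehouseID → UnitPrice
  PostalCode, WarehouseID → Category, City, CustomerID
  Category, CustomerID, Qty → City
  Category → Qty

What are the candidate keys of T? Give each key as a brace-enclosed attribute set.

{Category, WarehouseID}, {PostalCode, WarehouseID}, {Qty, WarehouseID}, {UnitPrice, WarehouseID}

{WarehouseID} never appears on the right of any FD, so every key must include it.
{Category, WarehouseID}⁺ = {Category, City, CustomerID, PostalCode, Qty, UnitPrice, WarehouseID} — all of the relation — so {Category, WarehouseID} is a candidate key.
{PostalCode, WarehouseID}⁺ = {Category, City, CustomerID, PostalCode, Qty, UnitPrice, WarehouseID} — all of the relation — so {PostalCode, WarehouseID} is a candidate key.
{Qty, WarehouseID}⁺ = {Category, City, CustomerID, PostalCode, Qty, UnitPrice, WarehouseID} — all of the relation — so {Qty, WarehouseID} is a candidate key.
{UnitPrice, WarehouseID}⁺ = {Category, City, CustomerID, PostalCode, Qty, UnitPrice, WarehouseID} — all of the relation — so {UnitPrice, WarehouseID} is a candidate key.
Any other superkey properly contains one of these, so there are no further candidate keys.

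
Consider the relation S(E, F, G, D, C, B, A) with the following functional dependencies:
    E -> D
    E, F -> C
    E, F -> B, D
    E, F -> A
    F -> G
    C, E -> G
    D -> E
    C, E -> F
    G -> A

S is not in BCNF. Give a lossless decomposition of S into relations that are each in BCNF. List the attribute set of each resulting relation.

Candidate keys of the original relation: {C, D}, {C, E}, {D, F}, {E, F}.
{A, B, C, D, E, F, G}: {E} determines {D, E} here but is not a superkey — split on E -> D, giving {D, E} and {A, B, C, E, F, G}.
{D, E}: every determinant is a superkey — BCNF.
{A, B, C, E, F, G}: {F} determines {A, F, G} here but is not a superkey — split on F -> A, G, giving {A, F, G} and {B, C, E, F}.
{A, F, G}: {G} determines {A, G} here but is not a superkey — split on G -> A, giving {A, G} and {F, G}.
{A, G}: every determinant is a superkey — BCNF.
{F, G}: every determinant is a superkey — BCNF.
{B, C, E, F}: every determinant is a superkey — BCNF.

{A, G}; {B, C, E, F}; {D, E}; {F, G}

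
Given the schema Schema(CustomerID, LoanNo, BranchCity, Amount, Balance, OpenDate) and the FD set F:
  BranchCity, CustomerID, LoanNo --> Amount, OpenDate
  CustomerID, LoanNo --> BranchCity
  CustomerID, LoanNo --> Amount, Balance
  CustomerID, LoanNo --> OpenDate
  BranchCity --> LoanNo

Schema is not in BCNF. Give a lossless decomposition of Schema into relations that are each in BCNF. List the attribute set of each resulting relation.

Candidate keys of the original relation: {BranchCity, CustomerID}, {CustomerID, LoanNo}.
{Amount, Balance, BranchCity, CustomerID, LoanNo, OpenDate}: {BranchCity} determines {BranchCity, LoanNo} here but is not a superkey — split on BranchCity --> LoanNo, giving {BranchCity, LoanNo} and {Amount, Balance, BranchCity, CustomerID, OpenDate}.
{BranchCity, LoanNo}: every determinant is a superkey — BCNF.
{Amount, Balance, BranchCity, CustomerID, OpenDate}: every determinant is a superkey — BCNF.

{Amount, Balance, BranchCity, CustomerID, OpenDate}; {BranchCity, LoanNo}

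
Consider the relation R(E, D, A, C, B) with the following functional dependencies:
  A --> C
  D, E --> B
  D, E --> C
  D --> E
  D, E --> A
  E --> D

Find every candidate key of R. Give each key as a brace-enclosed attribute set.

Closure of {D} is {A, B, C, D, E}, the whole schema; {D} is a candidate key.
Closure of {E} is {A, B, C, D, E}, the whole schema; {E} is a candidate key.
No proper subset of any of these is a key, and no other minimal superkey exists.

{D}, {E}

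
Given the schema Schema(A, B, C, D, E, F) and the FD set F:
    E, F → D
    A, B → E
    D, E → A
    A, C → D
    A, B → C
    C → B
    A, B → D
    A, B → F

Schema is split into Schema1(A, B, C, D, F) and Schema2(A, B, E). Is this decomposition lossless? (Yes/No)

The shared attributes are {A, B} and {A, B}⁺ = {A, B, C, D, E, F}.
This includes all of Schema1, so the common attributes are a superkey of Schema1 — the join is lossless.

Yes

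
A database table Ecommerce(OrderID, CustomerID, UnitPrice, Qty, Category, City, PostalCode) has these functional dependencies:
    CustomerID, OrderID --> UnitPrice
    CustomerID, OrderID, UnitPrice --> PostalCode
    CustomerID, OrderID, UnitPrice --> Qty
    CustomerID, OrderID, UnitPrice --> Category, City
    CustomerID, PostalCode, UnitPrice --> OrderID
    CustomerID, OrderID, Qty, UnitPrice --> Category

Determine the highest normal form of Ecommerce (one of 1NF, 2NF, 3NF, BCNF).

Candidate keys: {CustomerID, OrderID}, {CustomerID, PostalCode, UnitPrice}. Prime attributes: {CustomerID, OrderID, PostalCode, UnitPrice}.
Each dependency's left side is a superkey — BCNF holds.

BCNF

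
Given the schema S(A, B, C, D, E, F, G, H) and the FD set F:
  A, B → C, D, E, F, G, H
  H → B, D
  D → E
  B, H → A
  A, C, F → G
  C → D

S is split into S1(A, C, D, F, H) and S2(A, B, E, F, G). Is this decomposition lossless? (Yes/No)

The shared attributes are {A, F} and {A, F}⁺ = {A, F}.
S1 ⊄ {A, F} and S2 ⊄ {A, F}, so the split is lossy.

No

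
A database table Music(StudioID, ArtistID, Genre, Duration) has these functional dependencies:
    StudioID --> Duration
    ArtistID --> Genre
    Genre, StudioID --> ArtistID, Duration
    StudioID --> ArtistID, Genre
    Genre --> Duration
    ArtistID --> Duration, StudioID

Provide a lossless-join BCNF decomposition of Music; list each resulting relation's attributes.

Candidate keys of the original relation: {ArtistID}, {StudioID}.
{ArtistID, Duration, Genre, StudioID}: {Genre} determines {Duration, Genre} here but is not a superkey — split on Genre --> Duration, giving {Duration, Genre} and {ArtistID, Genre, StudioID}.
{Duration, Genre}: every determinant is a superkey — BCNF.
{ArtistID, Genre, StudioID}: every determinant is a superkey — BCNF.

{ArtistID, Genre, StudioID}; {Duration, Genre}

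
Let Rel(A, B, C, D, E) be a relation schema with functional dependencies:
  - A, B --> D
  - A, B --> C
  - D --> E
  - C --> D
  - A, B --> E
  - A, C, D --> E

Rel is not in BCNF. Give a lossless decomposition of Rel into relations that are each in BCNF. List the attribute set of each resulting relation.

{A, B, C}; {C, D}; {D, E}

Candidate key of the original relation: {A, B}.
Within {A, B, C, D, E}: {D}⁺ ∩ {A, B, C, D, E} = {D, E}, not the whole set, so D --> E violates BCNF; decompose into {D, E} and {A, B, C, D}.
{D, E}: every determinant is a superkey — BCNF.
Within {A, B, C, D}: {C}⁺ ∩ {A, B, C, D} = {C, D}, not the whole set, so C --> D violates BCNF; decompose into {C, D} and {A, B, C}.
{C, D}: every determinant is a superkey — BCNF.
{A, B, C}: every determinant is a superkey — BCNF.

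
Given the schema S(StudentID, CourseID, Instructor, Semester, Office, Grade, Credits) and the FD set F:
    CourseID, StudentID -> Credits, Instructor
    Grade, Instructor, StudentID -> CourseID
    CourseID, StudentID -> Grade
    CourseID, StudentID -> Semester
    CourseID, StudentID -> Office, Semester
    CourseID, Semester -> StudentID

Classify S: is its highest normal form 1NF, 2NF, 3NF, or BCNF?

BCNF

Candidate keys: {CourseID, Semester}, {CourseID, StudentID}, {Grade, Instructor, StudentID}. Prime attributes: {CourseID, Grade, Instructor, Semester, StudentID}.
The left-hand side of every FD is a superkey, so BCNF is satisfied.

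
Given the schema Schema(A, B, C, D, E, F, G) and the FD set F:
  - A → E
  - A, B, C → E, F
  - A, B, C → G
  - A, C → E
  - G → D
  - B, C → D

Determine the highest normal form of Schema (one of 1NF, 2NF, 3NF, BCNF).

Candidate key: {A, B, C}. Prime attributes: {A, B, C}.
A → E breaks BCNF: {A}⁺ = {A, E}, so {A} is not a superkey.
A → E determines the non-prime attribute {E} from a non-superkey — 3NF is violated.
The proper key subset {A} of {A, B, C} determines non-prime {E}, so the relation is not even in 2NF.

1NF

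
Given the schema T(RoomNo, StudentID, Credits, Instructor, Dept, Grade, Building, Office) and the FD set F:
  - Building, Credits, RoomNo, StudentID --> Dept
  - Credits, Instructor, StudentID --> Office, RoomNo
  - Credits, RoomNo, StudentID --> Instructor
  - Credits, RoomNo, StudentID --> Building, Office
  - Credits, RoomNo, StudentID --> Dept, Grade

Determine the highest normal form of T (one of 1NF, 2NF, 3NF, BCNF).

Candidate keys: {Credits, Instructor, StudentID}, {Credits, RoomNo, StudentID}. Prime attributes: {Credits, Instructor, RoomNo, StudentID}.
Each dependency's left side is a superkey — BCNF holds.

BCNF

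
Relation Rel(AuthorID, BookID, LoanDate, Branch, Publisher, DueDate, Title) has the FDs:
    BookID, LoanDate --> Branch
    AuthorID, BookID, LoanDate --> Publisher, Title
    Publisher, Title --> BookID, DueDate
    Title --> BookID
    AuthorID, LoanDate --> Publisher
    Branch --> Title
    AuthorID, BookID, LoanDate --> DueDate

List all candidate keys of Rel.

{AuthorID, BookID, LoanDate}, {AuthorID, Branch, LoanDate}, {AuthorID, LoanDate, Title}

No FD produces {AuthorID, LoanDate}, so they must be in every candidate key.
{AuthorID, BookID, LoanDate} is a candidate key since {AuthorID, BookID, LoanDate}⁺ = {AuthorID, BookID, Branch, DueDate, LoanDate, Publisher, Title} covers every attribute.
{AuthorID, Branch, LoanDate} is a candidate key since {AuthorID, Branch, LoanDate}⁺ = {AuthorID, BookID, Branch, DueDate, LoanDate, Publisher, Title} covers every attribute.
{AuthorID, LoanDate, Title} is a candidate key since {AuthorID, LoanDate, Title}⁺ = {AuthorID, BookID, Branch, DueDate, LoanDate, Publisher, Title} covers every attribute.
Any other superkey properly contains one of these, so there are no further candidate keys.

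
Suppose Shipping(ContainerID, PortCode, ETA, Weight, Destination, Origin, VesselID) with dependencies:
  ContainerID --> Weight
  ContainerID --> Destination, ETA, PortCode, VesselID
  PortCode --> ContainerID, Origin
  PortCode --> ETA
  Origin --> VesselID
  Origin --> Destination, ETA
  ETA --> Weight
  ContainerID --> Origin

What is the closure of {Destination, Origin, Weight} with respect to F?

{Destination, ETA, Origin, VesselID, Weight}

Start with {Destination, Origin, Weight}.
Origin --> VesselID applies; add {VesselID} → now {Destination, Origin, VesselID, Weight}.
Origin --> Destination, ETA applies; add {ETA} → now {Destination, ETA, Origin, VesselID, Weight}.
No further FD applies.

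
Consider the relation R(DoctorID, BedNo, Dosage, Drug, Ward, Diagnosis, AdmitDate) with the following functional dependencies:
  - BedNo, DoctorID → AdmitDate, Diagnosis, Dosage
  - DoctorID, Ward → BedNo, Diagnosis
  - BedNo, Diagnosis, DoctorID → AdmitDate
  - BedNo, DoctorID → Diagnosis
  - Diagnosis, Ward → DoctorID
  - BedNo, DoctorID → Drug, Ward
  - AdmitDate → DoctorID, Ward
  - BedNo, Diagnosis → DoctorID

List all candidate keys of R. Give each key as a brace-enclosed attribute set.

{AdmitDate}, {BedNo, Diagnosis}, {BedNo, DoctorID}, {Diagnosis, Ward}, {DoctorID, Ward}

Closure of {AdmitDate} is {AdmitDate, BedNo, Diagnosis, DoctorID, Dosage, Drug, Ward}, the whole schema; {AdmitDate} is a candidate key.
Closure of {BedNo, Diagnosis} is {AdmitDate, BedNo, Diagnosis, DoctorID, Dosage, Drug, Ward}, the whole schema; {BedNo, Diagnosis} is a candidate key.
Closure of {BedNo, DoctorID} is {AdmitDate, BedNo, Diagnosis, DoctorID, Dosage, Drug, Ward}, the whole schema; {BedNo, DoctorID} is a candidate key.
Closure of {Diagnosis, Ward} is {AdmitDate, BedNo, Diagnosis, DoctorID, Dosage, Drug, Ward}, the whole schema; {Diagnosis, Ward} is a candidate key.
Closure of {DoctorID, Ward} is {AdmitDate, BedNo, Diagnosis, DoctorID, Dosage, Drug, Ward}, the whole schema; {DoctorID, Ward} is a candidate key.
These are minimal and exhaustive — every other superkey contains one of them.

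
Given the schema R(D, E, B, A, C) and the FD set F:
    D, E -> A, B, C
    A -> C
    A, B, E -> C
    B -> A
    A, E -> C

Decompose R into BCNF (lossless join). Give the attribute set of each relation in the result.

{A, B}; {A, C}; {B, D, E}

Candidate key of the original relation: {D, E}.
Within {A, B, C, D, E}: {A}⁺ ∩ {A, B, C, D, E} = {A, C}, not the whole set, so A -> C violates BCNF; decompose into {A, C} and {A, B, D, E}.
{A, C}: every determinant is a superkey — BCNF.
Within {A, B, D, E}: {B}⁺ ∩ {A, B, D, E} = {A, B}, not the whole set, so B -> A violates BCNF; decompose into {A, B} and {B, D, E}.
{A, B}: every determinant is a superkey — BCNF.
{B, D, E}: every determinant is a superkey — BCNF.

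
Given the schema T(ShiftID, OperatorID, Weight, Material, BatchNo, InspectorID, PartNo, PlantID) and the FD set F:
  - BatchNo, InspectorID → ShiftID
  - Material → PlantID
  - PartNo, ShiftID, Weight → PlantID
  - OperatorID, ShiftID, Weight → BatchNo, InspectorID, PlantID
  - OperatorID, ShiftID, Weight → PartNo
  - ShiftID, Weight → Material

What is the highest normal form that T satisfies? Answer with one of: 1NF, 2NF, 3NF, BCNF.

1NF

Candidate keys: {BatchNo, InspectorID, OperatorID, Weight}, {OperatorID, ShiftID, Weight}. Prime attributes: {BatchNo, InspectorID, OperatorID, ShiftID, Weight}.
For BatchNo, InspectorID → ShiftID we have {BatchNo, InspectorID}⁺ = {BatchNo, InspectorID, ShiftID}; {BatchNo, InspectorID} is not a superkey, so BCNF fails.
Material → PlantID determines the non-prime attribute {PlantID} from a non-superkey — 3NF is violated.
The proper key subset {ShiftID, Weight} of {OperatorID, ShiftID, Weight} determines non-prime {Material, PlantID}, so the relation is not even in 2NF.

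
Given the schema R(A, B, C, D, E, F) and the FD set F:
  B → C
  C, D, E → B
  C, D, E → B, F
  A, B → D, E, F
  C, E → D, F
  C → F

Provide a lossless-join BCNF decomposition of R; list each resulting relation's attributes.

Candidate keys of the original relation: {A, B}, {A, C, E}.
In {A, B, C, D, E, F}, {B} is not a superkey ({B}⁺ restricted to this set is {B, C, F}), so split on B → C, F into {B, C, F} and {A, B, D, E}.
In {B, C, F}, {C} is not a superkey ({C}⁺ restricted to this set is {C, F}), so split on C → F into {C, F} and {B, C}.
{C, F} is in BCNF.
{B, C} is in BCNF.
In {A, B, D, E}, {B, E} is not a superkey ({B, E}⁺ restricted to this set is {B, D, E}), so split on B, E → D into {B, D, E} and {A, B, E}.
{B, D, E} is in BCNF.
{A, B, E} is in BCNF.

{A, B, E}; {B, C}; {B, D, E}; {C, F}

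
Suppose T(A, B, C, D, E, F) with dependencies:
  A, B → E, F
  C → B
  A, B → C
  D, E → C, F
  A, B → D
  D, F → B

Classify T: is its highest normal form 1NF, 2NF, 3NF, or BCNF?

Candidate keys: {A, B}, {A, C}, {A, D, E}, {A, D, F}. Prime attributes: {A, B, C, D, E, F}.
C → B breaks BCNF: {C}⁺ = {B, C}, so {C} is not a superkey.
But every attribute on its right side ({B}) is prime, and the same holds for every other non-superkey FD, so 3NF still holds.

3NF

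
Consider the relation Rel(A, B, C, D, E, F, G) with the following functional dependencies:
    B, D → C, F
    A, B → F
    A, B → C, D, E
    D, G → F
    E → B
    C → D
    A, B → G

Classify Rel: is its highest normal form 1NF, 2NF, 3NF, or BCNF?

Candidate keys: {A, B}, {A, E}. Prime attributes: {A, B, E}.
B, D → C, F: {B, D}⁺ = {B, C, D, F}, which is not all of the attributes, so the left side is not a superkey — BCNF is violated.
Because {C, F} are non-prime and the left side of B, D → C, F is not a superkey, the relation is not in 3NF.
No non-prime attribute depends on a proper subset of any candidate key, so 2NF holds.

2NF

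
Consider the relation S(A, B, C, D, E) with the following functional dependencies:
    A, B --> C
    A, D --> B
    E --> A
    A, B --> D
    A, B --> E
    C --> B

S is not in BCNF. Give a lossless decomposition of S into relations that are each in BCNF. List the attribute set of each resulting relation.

{A, E}; {B, C}; {C, D, E}

Candidate keys of the original relation: {A, B}, {A, C}, {A, D}, {B, E}, {C, E}, {D, E}.
In {A, B, C, D, E}, {E} is not a superkey ({E}⁺ restricted to this set is {A, E}), so split on E --> A into {A, E} and {B, C, D, E}.
{A, E}: every determinant is a superkey — BCNF.
In {B, C, D, E}, {C} is not a superkey ({C}⁺ restricted to this set is {B, C}), so split on C --> B into {B, C} and {C, D, E}.
{B, C}: every determinant is a superkey — BCNF.
{C, D, E}: every determinant is a superkey — BCNF.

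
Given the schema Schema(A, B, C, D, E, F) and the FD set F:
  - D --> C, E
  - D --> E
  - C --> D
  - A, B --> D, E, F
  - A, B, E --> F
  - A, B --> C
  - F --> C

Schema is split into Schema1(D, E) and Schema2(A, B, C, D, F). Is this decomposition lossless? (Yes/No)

Yes

Common attributes: {D}; their closure is {C, D, E}.
This includes all of Schema1, so the common attributes are a superkey of Schema1 — the join is lossless.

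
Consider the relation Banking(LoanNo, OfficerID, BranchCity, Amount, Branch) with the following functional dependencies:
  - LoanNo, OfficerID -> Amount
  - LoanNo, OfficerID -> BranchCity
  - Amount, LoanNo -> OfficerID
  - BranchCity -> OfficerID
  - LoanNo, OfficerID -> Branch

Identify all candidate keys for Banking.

{Amount, LoanNo}, {BranchCity, LoanNo}, {LoanNo, OfficerID}

{LoanNo} never appears on the right of any FD, so every key must include it.
Closure of {Amount, LoanNo} is {Amount, Branch, BranchCity, LoanNo, OfficerID}, the whole schema; {Amount, LoanNo} is a candidate key.
Closure of {BranchCity, LoanNo} is {Amount, Branch, BranchCity, LoanNo, OfficerID}, the whole schema; {BranchCity, LoanNo} is a candidate key.
Closure of {LoanNo, OfficerID} is {Amount, Branch, BranchCity, LoanNo, OfficerID}, the whole schema; {LoanNo, OfficerID} is a candidate key.
Any other superkey properly contains one of these, so there are no further candidate keys.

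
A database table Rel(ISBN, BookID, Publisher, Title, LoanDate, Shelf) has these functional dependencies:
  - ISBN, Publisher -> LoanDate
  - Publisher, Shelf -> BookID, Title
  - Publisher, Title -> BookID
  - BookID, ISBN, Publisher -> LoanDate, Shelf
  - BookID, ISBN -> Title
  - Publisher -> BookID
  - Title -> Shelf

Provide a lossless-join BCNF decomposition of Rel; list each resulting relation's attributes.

Candidate key of the original relation: {ISBN, Publisher}.
In {BookID, ISBN, LoanDate, Publisher, Shelf, Title}, {Publisher, Shelf} is not a superkey ({Publisher, Shelf}⁺ restricted to this set is {BookID, Publisher, Shelf, Title}), so split on Publisher, Shelf -> BookID, Title into {BookID, Publisher, Shelf, Title} and {ISBN, LoanDate, Publisher, Shelf}.
In {BookID, Publisher, Shelf, Title}, {Publisher} is not a superkey ({Publisher}⁺ restricted to this set is {BookID, Publisher}), so split on Publisher -> BookID into {BookID, Publisher} and {Publisher, Shelf, Title}.
{BookID, Publisher} is in BCNF.
In {Publisher, Shelf, Title}, {Title} is not a superkey ({Title}⁺ restricted to this set is {Shelf, Title}), so split on Title -> Shelf into {Shelf, Title} and {Publisher, Title}.
{Shelf, Title} is in BCNF.
{Publisher, Title} is in BCNF.
{ISBN, LoanDate, Publisher, Shelf} is in BCNF.

{BookID, Publisher}; {ISBN, LoanDate, Publisher, Shelf}; {Publisher, Title}; {Shelf, Title}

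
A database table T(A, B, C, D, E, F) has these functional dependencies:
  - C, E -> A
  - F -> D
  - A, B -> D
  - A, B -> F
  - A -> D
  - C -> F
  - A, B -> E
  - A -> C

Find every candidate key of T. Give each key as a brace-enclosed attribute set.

No FD produces {B}, so it must be in every candidate key.
{A, B}⁺ = {A, B, C, D, E, F}, which is every attribute, so {A, B} is a candidate key.
{B, C, E}⁺ = {A, B, C, D, E, F}, which is every attribute, so {B, C, E} is a candidate key.
These are minimal and exhaustive — every other superkey contains one of them.

{A, B}, {B, C, E}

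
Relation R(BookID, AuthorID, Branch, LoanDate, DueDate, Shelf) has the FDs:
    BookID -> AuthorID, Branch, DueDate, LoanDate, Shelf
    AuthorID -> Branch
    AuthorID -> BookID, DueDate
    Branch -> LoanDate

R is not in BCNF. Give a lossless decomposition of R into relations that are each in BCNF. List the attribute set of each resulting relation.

{AuthorID, BookID, Branch, DueDate, Shelf}; {Branch, LoanDate}

Candidate keys of the original relation: {AuthorID}, {BookID}.
In {AuthorID, BookID, Branch, DueDate, LoanDate, Shelf}, {Branch} is not a superkey ({Branch}⁺ restricted to this set is {Branch, LoanDate}), so split on Branch -> LoanDate into {Branch, LoanDate} and {AuthorID, BookID, Branch, DueDate, Shelf}.
{Branch, LoanDate}: every determinant is a superkey — BCNF.
{AuthorID, BookID, Branch, DueDate, Shelf}: every determinant is a superkey — BCNF.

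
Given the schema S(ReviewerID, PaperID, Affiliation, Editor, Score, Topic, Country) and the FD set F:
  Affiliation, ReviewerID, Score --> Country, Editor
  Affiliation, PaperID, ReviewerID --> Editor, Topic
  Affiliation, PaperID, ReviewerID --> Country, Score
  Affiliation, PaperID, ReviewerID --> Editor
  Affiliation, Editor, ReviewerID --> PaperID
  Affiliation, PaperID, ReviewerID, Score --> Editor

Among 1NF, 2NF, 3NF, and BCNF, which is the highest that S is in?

BCNF

Candidate keys: {Affiliation, Editor, ReviewerID}, {Affiliation, PaperID, ReviewerID}, {Affiliation, ReviewerID, Score}. Prime attributes: {Affiliation, Editor, PaperID, ReviewerID, Score}.
Each dependency's left side is a superkey — BCNF holds.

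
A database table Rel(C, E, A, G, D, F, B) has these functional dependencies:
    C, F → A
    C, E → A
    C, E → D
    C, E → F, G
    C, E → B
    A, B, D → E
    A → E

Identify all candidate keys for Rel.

{A, C}, {C, E}, {C, F}

{C} never appears on the right of any FD, so every key must include it.
{A, C} is a candidate key since {A, C}⁺ = {A, B, C, D, E, F, G} covers every attribute.
{C, E} is a candidate key since {C, E}⁺ = {A, B, C, D, E, F, G} covers every attribute.
{C, F} is a candidate key since {C, F}⁺ = {A, B, C, D, E, F, G} covers every attribute.
No proper subset of any of these is a key, and no other minimal superkey exists.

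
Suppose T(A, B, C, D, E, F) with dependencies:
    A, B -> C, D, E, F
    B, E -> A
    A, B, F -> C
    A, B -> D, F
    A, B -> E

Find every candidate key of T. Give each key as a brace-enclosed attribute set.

No FD produces {B}, so it must be in every candidate key.
{A, B}⁺ = {A, B, C, D, E, F} — all of the relation — so {A, B} is a candidate key.
{B, E}⁺ = {A, B, C, D, E, F} — all of the relation — so {B, E} is a candidate key.
No proper subset of any of these is a key, and no other minimal superkey exists.

{A, B}, {B, E}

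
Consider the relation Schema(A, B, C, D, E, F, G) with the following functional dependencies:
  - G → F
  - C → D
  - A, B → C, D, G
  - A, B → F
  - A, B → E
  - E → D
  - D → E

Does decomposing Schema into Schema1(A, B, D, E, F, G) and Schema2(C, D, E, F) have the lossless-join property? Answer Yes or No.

No

Schema1 ∩ Schema2 = {D, E, F}; its closure under F is {D, E, F}.
Schema1 ⊄ {D, E, F} and Schema2 ⊄ {D, E, F}, so the split is lossy.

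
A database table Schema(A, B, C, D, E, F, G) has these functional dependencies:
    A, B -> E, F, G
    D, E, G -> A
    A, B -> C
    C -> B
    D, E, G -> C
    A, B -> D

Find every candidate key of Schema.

Closure of {A, B} is {A, B, C, D, E, F, G}, the whole schema; {A, B} is a candidate key.
Closure of {A, C} is {A, B, C, D, E, F, G}, the whole schema; {A, C} is a candidate key.
Closure of {D, E, G} is {A, B, C, D, E, F, G}, the whole schema; {D, E, G} is a candidate key.
Any other superkey properly contains one of these, so there are no further candidate keys.

{A, B}, {A, C}, {D, E, G}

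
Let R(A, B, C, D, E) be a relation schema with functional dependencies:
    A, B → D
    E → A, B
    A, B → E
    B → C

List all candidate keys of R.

{A, B}, {E}

{E}⁺ = {A, B, C, D, E}, which is every attribute, so {E} is a candidate key.
{A, B}⁺ = {A, B, C, D, E}, which is every attribute, so {A, B} is a candidate key.
These are minimal and exhaustive — every other superkey contains one of them.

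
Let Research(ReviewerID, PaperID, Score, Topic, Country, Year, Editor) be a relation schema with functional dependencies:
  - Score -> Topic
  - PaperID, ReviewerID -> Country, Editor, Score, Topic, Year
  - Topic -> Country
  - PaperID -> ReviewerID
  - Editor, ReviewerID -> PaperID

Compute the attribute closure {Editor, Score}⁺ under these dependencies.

{Country, Editor, Score, Topic}

Start with {Editor, Score}.
Score -> Topic applies; add {Topic} → now {Editor, Score, Topic}.
Topic -> Country applies; add {Country} → now {Country, Editor, Score, Topic}.
No further FD applies.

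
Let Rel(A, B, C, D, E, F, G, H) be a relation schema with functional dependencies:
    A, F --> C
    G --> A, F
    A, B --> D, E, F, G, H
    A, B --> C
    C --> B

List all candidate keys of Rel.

{G}⁺ = {A, B, C, D, E, F, G, H}, which is every attribute, so {G} is a candidate key.
{A, B}⁺ = {A, B, C, D, E, F, G, H}, which is every attribute, so {A, B} is a candidate key.
{A, C}⁺ = {A, B, C, D, E, F, G, H}, which is every attribute, so {A, C} is a candidate key.
{A, F}⁺ = {A, B, C, D, E, F, G, H}, which is every attribute, so {A, F} is a candidate key.
No proper subset of any of these is a key, and no other minimal superkey exists.

{A, B}, {A, C}, {A, F}, {G}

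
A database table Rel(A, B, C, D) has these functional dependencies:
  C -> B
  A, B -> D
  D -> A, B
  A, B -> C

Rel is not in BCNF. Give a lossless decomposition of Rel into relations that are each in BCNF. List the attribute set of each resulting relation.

{A, C, D}; {B, C}

Candidate keys of the original relation: {A, B}, {A, C}, {D}.
In {A, B, C, D}, {C} is not a superkey ({C}⁺ restricted to this set is {B, C}), so split on C -> B into {B, C} and {A, C, D}.
{B, C} has no BCNF violation.
{A, C, D} has no BCNF violation.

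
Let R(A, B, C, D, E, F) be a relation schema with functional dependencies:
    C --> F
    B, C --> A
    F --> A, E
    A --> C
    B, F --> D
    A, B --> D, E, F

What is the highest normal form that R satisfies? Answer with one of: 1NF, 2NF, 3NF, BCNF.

1NF

Candidate keys: {A, B}, {B, C}, {B, F}. Prime attributes: {A, B, C, F}.
C --> F breaks BCNF: {C}⁺ = {A, C, E, F}, so {C} is not a superkey.
F --> A, E determines the non-prime attribute {E} from a non-superkey — 3NF is violated.
Since {A} ⊂ {A, B} and {A}⁺ ⊇ {E} with {E} non-prime, there is a partial dependency; 2NF fails.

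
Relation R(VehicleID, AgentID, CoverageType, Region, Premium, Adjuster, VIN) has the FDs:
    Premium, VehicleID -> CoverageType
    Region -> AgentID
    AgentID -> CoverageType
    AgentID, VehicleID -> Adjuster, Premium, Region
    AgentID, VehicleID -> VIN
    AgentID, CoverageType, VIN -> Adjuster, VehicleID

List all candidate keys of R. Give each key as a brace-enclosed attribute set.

{AgentID, VIN}, {AgentID, VehicleID}, {Region, VIN}, {Region, VehicleID}

{AgentID, VIN} is a candidate key since {AgentID, VIN}⁺ = {Adjuster, AgentID, CoverageType, Premium, Region, VIN, VehicleID} covers every attribute.
{AgentID, VehicleID} is a candidate key since {AgentID, VehicleID}⁺ = {Adjuster, AgentID, CoverageType, Premium, Region, VIN, VehicleID} covers every attribute.
{Region, VIN} is a candidate key since {Region, VIN}⁺ = {Adjuster, AgentID, CoverageType, Premium, Region, VIN, VehicleID} covers every attribute.
{Region, VehicleID} is a candidate key since {Region, VehicleID}⁺ = {Adjuster, AgentID, CoverageType, Premium, Region, VIN, VehicleID} covers every attribute.
No proper subset of any of these is a key, and no other minimal superkey exists.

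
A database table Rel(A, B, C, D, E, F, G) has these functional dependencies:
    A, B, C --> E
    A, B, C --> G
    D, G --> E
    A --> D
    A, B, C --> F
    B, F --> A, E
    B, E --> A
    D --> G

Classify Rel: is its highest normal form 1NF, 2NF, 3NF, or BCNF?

Candidate keys: {A, B, C}, {B, C, D}, {B, C, E}, {B, C, F}. Prime attributes: {A, B, C, D, E, F}.
D, G --> E: {D, G}⁺ = {D, E, G}, which is not all of the attributes, so the left side is not a superkey — BCNF is violated.
Because {G} is non-prime and the left side of D --> G is not a superkey, the relation is not in 3NF.
Since {A} ⊂ {A, B, C} and {A}⁺ ⊇ {G} with {G} non-prime, there is a partial dependency; 2NF fails.

1NF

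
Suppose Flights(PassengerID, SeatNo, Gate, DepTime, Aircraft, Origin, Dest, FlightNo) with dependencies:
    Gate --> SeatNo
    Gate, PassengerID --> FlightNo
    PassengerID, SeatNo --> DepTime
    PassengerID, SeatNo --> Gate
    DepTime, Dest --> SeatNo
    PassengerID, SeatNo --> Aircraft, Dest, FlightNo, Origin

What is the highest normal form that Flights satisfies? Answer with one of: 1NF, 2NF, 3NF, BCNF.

Candidate keys: {DepTime, Dest, PassengerID}, {Gate, PassengerID}, {PassengerID, SeatNo}. Prime attributes: {DepTime, Dest, Gate, PassengerID, SeatNo}.
Gate --> SeatNo: {Gate}⁺ = {Gate, SeatNo}, which is not all of the attributes, so the left side is not a superkey — BCNF is violated.
But every attribute on its right side ({SeatNo}) is prime, and the same holds for every other non-superkey FD, so 3NF still holds.

3NF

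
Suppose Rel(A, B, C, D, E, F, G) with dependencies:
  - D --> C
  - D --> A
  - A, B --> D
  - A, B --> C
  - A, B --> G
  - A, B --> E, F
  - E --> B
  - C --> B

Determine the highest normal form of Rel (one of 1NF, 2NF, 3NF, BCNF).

Candidate keys: {A, B}, {A, C}, {A, E}, {D}. Prime attributes: {A, B, C, D, E}.
For E --> B we have {E}⁺ = {B, E}; {E} is not a superkey, so BCNF fails.
But every attribute on its right side ({B}) is prime, and the same holds for every other non-superkey FD, so 3NF still holds.

3NF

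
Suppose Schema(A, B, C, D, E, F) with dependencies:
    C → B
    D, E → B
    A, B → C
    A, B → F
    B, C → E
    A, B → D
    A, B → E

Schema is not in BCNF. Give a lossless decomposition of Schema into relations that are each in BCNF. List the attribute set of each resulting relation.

Candidate keys of the original relation: {A, B}, {A, C}, {A, D, E}.
{A, B, C, D, E, F}: {C} determines {B, C, E} here but is not a superkey — split on C → B, E, giving {B, C, E} and {A, C, D, F}.
{B, C, E}: every determinant is a superkey — BCNF.
{A, C, D, F}: every determinant is a superkey — BCNF.

{A, C, D, F}; {B, C, E}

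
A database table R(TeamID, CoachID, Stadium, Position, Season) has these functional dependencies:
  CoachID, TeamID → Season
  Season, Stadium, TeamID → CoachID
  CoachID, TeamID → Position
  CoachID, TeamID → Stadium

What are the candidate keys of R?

Attributes never on any right-hand side: {TeamID} — every candidate key must contain it.
{CoachID, TeamID}⁺ = {CoachID, Position, Season, Stadium, TeamID} — all of the relation — so {CoachID, TeamID} is a candidate key.
{Season, Stadium, TeamID}⁺ = {CoachID, Position, Season, Stadium, TeamID} — all of the relation — so {Season, Stadium, TeamID} is a candidate key.
No proper subset of any of these is a key, and no other minimal superkey exists.

{CoachID, TeamID}, {Season, Stadium, TeamID}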